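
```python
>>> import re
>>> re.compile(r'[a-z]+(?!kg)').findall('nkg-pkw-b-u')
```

['nkg', 'pkw', 'b', 'u']

A negative assertion filters positions out without eating any characters.
No capturing groups, so `findall` returns the 4 full match strings.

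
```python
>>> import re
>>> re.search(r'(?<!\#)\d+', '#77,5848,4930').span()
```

(2, 3)

Because the assertion is negative and zero-width, positions next to the forbidden text are skipped.
The match spans [2:3] → '7'.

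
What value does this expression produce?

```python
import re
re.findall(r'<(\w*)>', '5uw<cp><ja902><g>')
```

Walking the string: at [3:7] match '<cp>', group 1 = 'cp'; at [7:14] match '<ja902>', group 1 = 'ja902'; at [14:17] match '<g>', group 1 = 'g'.
One capturing group, so `findall` returns just the captured substring from each match — 3 in all.

['cp', 'ja902', 'g']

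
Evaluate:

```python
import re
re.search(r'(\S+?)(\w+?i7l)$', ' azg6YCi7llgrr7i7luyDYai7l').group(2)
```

'zg6YCi7llgrr7i7luyDYai7l'

The match spans [1:26] → 'azg6YCi7llgrr7i7luyDYai7l'.
Captured: group 1 = 'a', group 2 = 'zg6YCi7llgrr7i7luyDYai7l'.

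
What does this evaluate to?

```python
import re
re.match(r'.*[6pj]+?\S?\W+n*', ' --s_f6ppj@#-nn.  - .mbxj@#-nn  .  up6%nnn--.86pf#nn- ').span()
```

`re.match` won't scan ahead — the pattern has to work from the very first character.
The match spans [0:52] → ' --s_f6ppj@#-nn.  - .mbxj@#-nn  .  up6%nnn--.86pf#nn'.

(0, 52)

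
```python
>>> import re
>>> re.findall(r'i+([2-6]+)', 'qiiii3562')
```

['3562']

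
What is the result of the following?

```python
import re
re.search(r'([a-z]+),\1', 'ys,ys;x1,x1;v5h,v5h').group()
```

'ys,ys'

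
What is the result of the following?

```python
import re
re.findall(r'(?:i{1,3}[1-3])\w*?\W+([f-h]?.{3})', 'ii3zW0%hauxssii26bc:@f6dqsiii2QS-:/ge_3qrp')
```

Pattern: 1 to 3 of the literal 'i', then a character in [1-3] (non-capturing group); then zero or more of a word character (lazy), then one or more of a non-word character; then optionally a character in [f-h], then exactly 3 of any character (captured).
Scanning left to right: at [0:11] match 'ii3zW0%haux', group 1 = 'haux'; at [13:25] match 'ii26bc:@f6dq', group 1 = 'f6dq'; at [26:39] match 'iii2QS-:/ge_3', group 1 = 'ge_3'.
`findall` collects group 1 from each match (3 total).

['haux', 'f6dq', 'ge_3']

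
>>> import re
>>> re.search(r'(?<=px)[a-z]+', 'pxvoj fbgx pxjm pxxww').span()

(2, 5)

The lookaround is zero-width — it requires the adjacent text to match without consuming it, so the asserted text isn't part of the match.
The match spans [2:5] → 'voj'.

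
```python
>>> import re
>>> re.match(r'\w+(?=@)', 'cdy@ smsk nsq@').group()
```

'cdy'

The `(?=…)`/`(?<=…)` assertion just peeks at neighbouring text; it doesn't advance the match position.
`re.match` won't scan ahead — the pattern has to work from the very first character.
The match spans [0:3] → 'cdy'.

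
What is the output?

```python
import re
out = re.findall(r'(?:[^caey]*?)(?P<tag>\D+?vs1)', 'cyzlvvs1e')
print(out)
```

['cyzlvvs1']

The pattern matches zero or more of any character except [caey] (lazy) (non-capturing group); then one or more of a non-digit (lazy), then the literal 'vs1' (captured as 'tag').
`findall` collects group 1 from the one match (1 total).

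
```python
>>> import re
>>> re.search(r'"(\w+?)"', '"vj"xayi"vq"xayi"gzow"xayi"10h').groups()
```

('vj',)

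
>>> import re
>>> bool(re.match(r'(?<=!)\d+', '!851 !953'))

False

`match` is anchored at position 0; if the pattern doesn't fit there, it returns None.
Here position 0 doesn't satisfy it, so the call returns None, and `bool(None)` is False.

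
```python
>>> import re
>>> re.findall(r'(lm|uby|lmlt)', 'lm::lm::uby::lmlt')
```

['lm', 'lm', 'uby', 'lm']

Branches in `(...|...)` are attempted left-to-right; the first branch that allows the whole pattern to succeed is taken.
With a single group, `findall` returns only what that group captured — 4 items.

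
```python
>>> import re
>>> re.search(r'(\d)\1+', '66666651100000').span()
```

`\1` is not a pattern — it's the concrete string captured by group 1, re-applied verbatim.
The match spans [0:6] → '666666'.

(0, 6)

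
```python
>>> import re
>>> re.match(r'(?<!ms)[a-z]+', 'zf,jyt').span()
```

(0, 2)

With `match`, the pattern is implicitly anchored at the beginning.
The match spans [0:2] → 'zf'.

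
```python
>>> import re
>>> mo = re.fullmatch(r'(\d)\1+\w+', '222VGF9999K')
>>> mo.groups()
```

('2',)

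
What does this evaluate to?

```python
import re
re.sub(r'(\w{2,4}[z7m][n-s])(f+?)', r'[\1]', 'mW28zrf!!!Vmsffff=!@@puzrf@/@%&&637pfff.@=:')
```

'[mW28zr]!!!Vmsffff=!@@[puzr]@/@%&&[637p]ff.@=:'

This matches 2 to 4 of a word character, then one of [z7m], then a character in [n-s] (captured); then one or more of a literal 'f' (lazy) (captured).
The replacement refers to a captured group, so each match is rewritten using its own captured text.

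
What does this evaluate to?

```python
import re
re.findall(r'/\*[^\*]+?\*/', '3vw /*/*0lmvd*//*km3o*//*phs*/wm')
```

['/*0lmvd*/', '/*km3o*/', '/*phs*/']

Walking the string: at [6:15] → '/*0lmvd*/'; at [15:23] → '/*km3o*/'; at [23:30] → '/*phs*/'.
No capturing groups, so `findall` returns the 3 full match strings.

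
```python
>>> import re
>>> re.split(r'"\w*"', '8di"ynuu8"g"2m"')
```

['8di', 'g', '']

The string is cut at each match, leaving 3 pieces.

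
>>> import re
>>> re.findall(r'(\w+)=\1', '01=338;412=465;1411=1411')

`\1` is not a pattern — it's the concrete string captured by group 1, re-applied verbatim.
Walking the string: at [15:24] match '1411=1411', group 1 = '1411'.
One capturing group, so `findall` returns just the captured substring from the one match — 1 in all.

['1411']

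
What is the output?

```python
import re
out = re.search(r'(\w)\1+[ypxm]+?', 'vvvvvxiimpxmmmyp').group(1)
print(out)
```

v

The backreference `\1` re-matches whatever the first group consumed, character for character.
`search` walks the string left to right and returns the first match it finds.
The match spans [0:6] → 'vvvvvx'.
Captured: group 1 = 'v'.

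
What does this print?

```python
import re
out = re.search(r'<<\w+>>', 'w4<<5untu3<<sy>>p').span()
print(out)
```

(10, 16)

The match spans [10:16] → '<<sy>>'.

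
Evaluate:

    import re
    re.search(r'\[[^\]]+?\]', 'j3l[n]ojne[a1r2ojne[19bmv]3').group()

'[n]'

`re.search` tries every starting position until one works.
The match spans [3:6] → '[n]'.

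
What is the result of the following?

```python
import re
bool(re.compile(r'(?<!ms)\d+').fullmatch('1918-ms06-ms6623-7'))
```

False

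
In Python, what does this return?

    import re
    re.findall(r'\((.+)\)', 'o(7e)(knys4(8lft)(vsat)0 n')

Walking the string: at [1:23] match '(7e)(knys4(8lft)(vsat)', group 1 = '7e)(knys4(8lft)(vsat'.
Because there's exactly one group, `findall` drops the full match and keeps group 1 from the one hit.

['7e)(knys4(8lft)(vsat']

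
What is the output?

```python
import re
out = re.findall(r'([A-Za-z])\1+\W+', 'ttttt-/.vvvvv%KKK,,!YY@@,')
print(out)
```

['t', 'v', 'K', 'Y']

`\1` has to match the exact text group 1 already captured.
Matches: at [0:8] match 'ttttt-/.', group 1 = 't'; at [8:14] match 'vvvvv%', group 1 = 'v'; at [14:20] match 'KKK,,!', group 1 = 'K'; at [20:25] match 'YY@@,', group 1 = 'Y'.
One capturing group, so `findall` returns just the captured substring from each match — 4 in all.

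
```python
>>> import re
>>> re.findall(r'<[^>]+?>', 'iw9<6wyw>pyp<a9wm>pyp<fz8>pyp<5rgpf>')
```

['<6wyw>', '<a9wm>', '<fz8>', '<5rgpf>']

Scanning left to right: at [3:9] → '<6wyw>'; at [12:18] → '<a9wm>'; at [21:26] → '<fz8>'; at [29:36] → '<5rgpf>'.
With no groups in the pattern, `findall` gives back each whole match — 4 here.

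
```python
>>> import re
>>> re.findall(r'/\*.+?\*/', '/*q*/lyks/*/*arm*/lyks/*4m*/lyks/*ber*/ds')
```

Lazy quantifiers expand one character at a time until the remainder of the pattern can match.
Scanning left to right: at [0:5] → '/*q*/'; at [9:18] → '/*/*arm*/'; at [22:28] → '/*4m*/'; at [32:39] → '/*ber*/'.
`findall` yields the raw match text (4 of them) because the pattern has no groups.

['/*q*/', '/*/*arm*/', '/*4m*/', '/*ber*/']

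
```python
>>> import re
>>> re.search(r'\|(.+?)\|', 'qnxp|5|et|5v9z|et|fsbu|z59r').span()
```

(4, 7)

Lazy quantifiers expand one character at a time until the remainder of the pattern can match.
`search` walks the string left to right and returns the first match it finds.
The match spans [4:7] → '|5|'.
Captured: group 1 = '5'.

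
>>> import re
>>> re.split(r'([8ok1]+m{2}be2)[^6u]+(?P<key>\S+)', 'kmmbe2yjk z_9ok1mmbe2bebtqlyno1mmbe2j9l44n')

The pattern matches one or more of one of [8ok1], then exactly 2 of the literal 'm', then the literal 'be2' (captured); then one or more of any character except [6u]; then one or more of a non-whitespace character (captured as 'key').
Matches to split on: at [0:42] → 'kmmbe2yjk z_9ok1mmbe2bebtqlyno1mmbe2j9l44n'.
`re.split` interleaves the captured-group text with the surrounding fragments.

['', 'kmmbe2', 'n', '']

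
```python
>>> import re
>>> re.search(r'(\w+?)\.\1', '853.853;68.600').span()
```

`\1` has to match the exact text group 1 already captured.
`re.search` scans for the first position where the pattern succeeds.
The match spans [0:7] → '853.853'.
Captured: group 1 = '853'.

(0, 7)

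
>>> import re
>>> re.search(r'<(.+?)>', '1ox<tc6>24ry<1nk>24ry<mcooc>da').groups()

('tc6',)

The match spans [3:8] → '<tc6>'.
Captured: group 1 = 'tc6'.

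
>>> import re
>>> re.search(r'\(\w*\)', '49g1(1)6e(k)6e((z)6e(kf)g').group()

`re.search` tries every starting position until one works.
The match spans [4:7] → '(1)'.

'(1)'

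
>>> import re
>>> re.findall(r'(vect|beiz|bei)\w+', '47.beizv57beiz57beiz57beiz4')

`|` is ordered: at each position the engine commits to the first alternative that works.
Walking the string: at [3:27] match 'beizv57beiz57beiz57beiz4', group 1 = 'beiz'.
`findall` collects group 1 from the one match (1 total).

['beiz']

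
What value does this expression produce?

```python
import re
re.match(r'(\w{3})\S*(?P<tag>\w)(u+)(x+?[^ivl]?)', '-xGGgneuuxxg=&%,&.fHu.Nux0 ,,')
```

The pattern matches exactly 3 of a word character (captured); then zero or more of a non-whitespace character; then a word character (captured as 'tag'); then one or more of a literal 'u' (captured); then one or more of a literal 'x' (lazy), then optionally any character except [ivl] (captured).
`match` is anchored at position 0; if the pattern doesn't fit there, it returns None.
Here position 0 doesn't satisfy it, so the call returns None.

None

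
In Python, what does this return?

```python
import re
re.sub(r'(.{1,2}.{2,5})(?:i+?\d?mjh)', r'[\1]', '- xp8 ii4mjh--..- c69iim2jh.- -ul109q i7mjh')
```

'[- xp8 i]--..- c69iim2jh.- -[ul109q ]'

This matches 1 to 2 of any character, then 2 to 5 of any character (captured); then one or more of a literal 'i' (lazy), then optionally a digit, then the literal 'mjh' (non-capturing group).
Matches: at [0:12] → '- xp8 ii4mjh'; at [31:43] → 'ul109q i7mjh'.
Each match is replaced using the text its own group 1 captured.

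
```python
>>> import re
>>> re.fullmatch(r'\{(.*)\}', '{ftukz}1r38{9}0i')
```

`re.fullmatch` is like wrapping the pattern in `^…$` (in single-line mode).
Here there's no way to consume every character, so the call returns None.

None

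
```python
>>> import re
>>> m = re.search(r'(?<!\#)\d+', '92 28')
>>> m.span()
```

The negative lookaround is zero-width — it rules out positions where the adjacent text would match, without consuming anything.
Unlike `match`, `search` isn't anchored — it looks for the pattern anywhere in the string.
The match spans [0:2] → '92'.

(0, 2)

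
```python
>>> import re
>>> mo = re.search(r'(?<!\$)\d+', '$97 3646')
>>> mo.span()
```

`(?!…)`/`(?<!…)` only lets a position through if the neighbouring text does NOT match; no characters are consumed.
`re.search` tries every starting position until one works.
The match spans [2:3] → '7'.

(2, 3)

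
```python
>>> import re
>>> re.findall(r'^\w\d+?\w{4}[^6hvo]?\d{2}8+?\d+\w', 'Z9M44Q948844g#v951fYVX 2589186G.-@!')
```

['Z9M44Q948844g']

This matches anchored at the start of the string; then a word character, then one or more of a digit (lazy), then exactly 4 of a word character; then optionally any character except [6hvo], then exactly 2 of a digit; then one or more of a literal '8' (lazy); then one or more of a digit, then a word character.
Since nothing is captured, `findall` lists the 1 matched substring directly.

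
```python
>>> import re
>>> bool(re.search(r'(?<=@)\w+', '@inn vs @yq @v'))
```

True

Lookahead/lookbehind check context without consuming it, so the matched span excludes the asserted characters.
The match spans [1:4] → 'inn'.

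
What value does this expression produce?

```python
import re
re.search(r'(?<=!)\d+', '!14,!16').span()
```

(1, 3)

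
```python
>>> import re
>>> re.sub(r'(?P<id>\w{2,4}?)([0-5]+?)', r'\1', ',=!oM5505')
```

The pattern matches 2 to 4 of a word character (lazy) (captured as 'id'); then one or more of a character in [0-5] (lazy) (captured).
With the lazy modifier that quantifier settles for the fewest repetitions that let the rest of the pattern succeed (the atoms after it are unaffected and can still be greedy).
Matches: at [3:6] → 'oM5'; at [6:9] → '505'.
Each match is replaced using the text its own group 1 captured.

',=!oM50'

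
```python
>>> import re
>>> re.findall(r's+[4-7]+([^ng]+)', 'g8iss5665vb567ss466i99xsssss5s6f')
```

['vb567ss466i99xsssss5s6f']

The pattern matches one or more of a literal 's'; then one or more of a character in [4-7]; then one or more of any character except [ng] (captured).
Walking the string: at [3:32] match 'ss5665vb567ss466i99xsssss5s6f', group 1 = 'vb567ss466i99xsssss5s6f'.
Because there's exactly one group, `findall` drops the full match and keeps group 1 from the one hit.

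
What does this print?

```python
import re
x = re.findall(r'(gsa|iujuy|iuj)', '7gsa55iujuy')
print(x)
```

Alternation isn't longest-match — the leftmost alternative that fits at this position is chosen.
Scanning left to right: at [1:4] match 'gsa', group 1 = 'gsa'; at [6:11] match 'iujuy', group 1 = 'iujuy'.
With a single group, `findall` returns only what that group captured — 2 items.

['gsa', 'iujuy']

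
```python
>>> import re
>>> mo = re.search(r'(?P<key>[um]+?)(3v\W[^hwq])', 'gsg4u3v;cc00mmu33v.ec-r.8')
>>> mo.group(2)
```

'3v;c'

The match spans [4:9] → 'u3v;c'.
Captured: group 1 = 'u', group 2 = '3v;c'.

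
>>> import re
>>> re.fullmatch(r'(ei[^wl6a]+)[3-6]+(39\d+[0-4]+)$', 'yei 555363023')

None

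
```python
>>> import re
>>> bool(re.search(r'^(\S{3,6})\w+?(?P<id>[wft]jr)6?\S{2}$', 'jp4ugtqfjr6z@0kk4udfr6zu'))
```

False

Pattern: anchored at the start of the string; then 3 to 6 of a non-whitespace character (captured); then one or more of a word character (lazy); then one of [wft], then the literal 'jr' (captured as 'id'); then optionally the literal '6', then exactly 2 of a non-whitespace character; then anchored at the end.
`re.search` tries every starting position until one works.
Here nothing in the string fits, so the call returns None, and `bool(None)` is False.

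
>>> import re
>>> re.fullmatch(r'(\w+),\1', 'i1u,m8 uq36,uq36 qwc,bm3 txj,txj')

`\1` has to match the exact text group 1 already captured.
`re.fullmatch` requires the pattern to consume the entire string.
Here the string isn't matched end-to-end, so the call returns None.

None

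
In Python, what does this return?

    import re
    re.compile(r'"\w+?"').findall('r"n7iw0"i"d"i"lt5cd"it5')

['"n7iw0"', '"d"', '"lt5cd"']

Matches: at [1:8] → '"n7iw0"'; at [9:12] → '"d"'; at [13:20] → '"lt5cd"'.
`findall` yields the raw match text (3 of them) because the pattern has no groups.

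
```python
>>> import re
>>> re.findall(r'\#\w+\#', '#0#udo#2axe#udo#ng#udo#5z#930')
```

['#0#', '#2axe#', '#ng#', '#5z#']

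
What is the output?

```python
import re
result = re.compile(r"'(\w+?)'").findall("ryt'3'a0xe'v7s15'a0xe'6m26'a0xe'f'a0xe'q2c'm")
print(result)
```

Matches: at [3:6] match "'3'", group 1 = '3'; at [10:17] match "'v7s15'", group 1 = 'v7s15'; at [21:27] match "'6m26'", group 1 = '6m26'; at [31:34] match "'f'", group 1 = 'f'; at [38:43] match "'q2c'", group 1 = 'q2c'.
`findall` collects group 1 from each match (5 total).

['3', 'v7s15', '6m26', 'f', 'q2c']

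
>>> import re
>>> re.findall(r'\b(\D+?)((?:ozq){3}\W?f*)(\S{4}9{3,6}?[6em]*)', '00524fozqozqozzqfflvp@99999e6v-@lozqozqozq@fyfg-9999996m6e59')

[('-@l', 'ozqozqozq@f', 'yfg-999')]

Pattern: a word boundary (`\b`, zero-width); then one or more of a non-digit (lazy) (captured); then the literal 'ozq' repeated 3 times, then optionally a non-word character, then zero or more of the literal 'f' (captured); then exactly 4 of a non-whitespace character, then 3 to 6 of the literal '9' (lazy), then zero or more of one of [6em] (captured).
Multiple groups make `findall` return tuples — one 3-tuple for the one match.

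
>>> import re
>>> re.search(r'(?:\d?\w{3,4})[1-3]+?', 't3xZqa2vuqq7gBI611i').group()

This matches optionally a digit, then 3 to 4 of a word character (non-capturing group); then one or more of a character in [1-3] (lazy).
`re.search` tries every starting position until one works.
The match spans [1:7] → '3xZqa2'.

'3xZqa2'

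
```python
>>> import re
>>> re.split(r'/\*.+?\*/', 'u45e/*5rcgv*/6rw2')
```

['u45e', '6rw2']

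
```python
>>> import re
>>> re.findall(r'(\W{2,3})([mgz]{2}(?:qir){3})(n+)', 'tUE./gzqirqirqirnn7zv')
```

[('./', 'gzqirqirqir', 'nn')]

The pattern matches 2 to 3 of a non-word character (captured); then exactly 2 of one of [mgz], then the literal 'qir' repeated 3 times (captured); then one or more of a literal 'n' (captured).
With 3 capturing groups, `findall` returns a 3-tuple per match.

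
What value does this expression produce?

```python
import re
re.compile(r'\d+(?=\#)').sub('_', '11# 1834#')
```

The positive lookaround only admits positions where the adjacent text matches; those characters stay outside the span.
`sub` substitutes '_' at each match site.

'_# _#'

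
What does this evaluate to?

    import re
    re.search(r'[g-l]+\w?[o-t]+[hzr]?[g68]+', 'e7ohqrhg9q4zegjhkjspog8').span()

The match spans [3:8] → 'hqrhg'.

(3, 8)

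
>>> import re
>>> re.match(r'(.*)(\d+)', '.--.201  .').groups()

Pattern: zero or more of any character (captured); then one or more of a digit (captured).
`re.match` only tries the pattern at the start of the string.
The match spans [0:7] → '.--.201'.
Captured: group 1 = '.--.20', group 2 = '1'.

('.--.20', '1')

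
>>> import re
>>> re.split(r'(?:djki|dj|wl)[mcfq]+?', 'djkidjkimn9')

['djki', 'n9']

Matches to split on: at [4:9] → 'djkim'.
Each match becomes a cut point; 2 segments remain.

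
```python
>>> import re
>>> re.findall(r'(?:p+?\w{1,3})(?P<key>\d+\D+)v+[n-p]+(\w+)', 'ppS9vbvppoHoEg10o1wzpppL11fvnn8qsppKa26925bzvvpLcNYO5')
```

[('9vb', 'HoEg10o1wzpppL11fvnn8qsppKa26925bzvvpLcNYO5')]

This matches one or more of the literal 'p' (lazy), then 1 to 3 of a word character (non-capturing group); then one or more of a digit, then one or more of a non-digit (captured as 'key'); then one or more of the literal 'v', then one or more of a character in [n-p]; then one or more of a word character (captured).
Matches: at [0:53] match 'ppS9vbvppoHoEg10o1wzpppL11fvnn8qsppKa26925bzvvpLcNYO5', groups = ('9vb', 'HoEg10o1wzpppL11fvnn8qsppKa26925bzvvpLcNYO5').
With 2 capturing groups, `findall` returns a 2-tuple per match.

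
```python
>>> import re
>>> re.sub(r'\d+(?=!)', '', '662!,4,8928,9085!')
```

'!,4,8928,!'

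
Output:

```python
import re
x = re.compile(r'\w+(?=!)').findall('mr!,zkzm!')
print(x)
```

['mr', 'zkzm']

The positive lookaround only admits positions where the adjacent text matches; those characters stay outside the span.
With no groups in the pattern, `findall` gives back each whole match — 2 here.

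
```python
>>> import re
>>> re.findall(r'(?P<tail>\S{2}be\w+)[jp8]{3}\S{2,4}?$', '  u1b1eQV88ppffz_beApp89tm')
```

['z_beA']

This matches exactly 2 of a non-whitespace character, then the literal 'be', then one or more of a word character (captured as 'tail'); then exactly 3 of one of [jp8], then 2 to 4 of a non-whitespace character (lazy); then anchored at the end.
With a single group, `findall` returns only what that group captured — 1 item.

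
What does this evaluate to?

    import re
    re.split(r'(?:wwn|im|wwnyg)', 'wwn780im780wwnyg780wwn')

['', '780', '780', 'yg780', '']

`|` is ordered: at each position the engine commits to the first alternative that works.
`split` removes every match and returns the 5 fragments in between.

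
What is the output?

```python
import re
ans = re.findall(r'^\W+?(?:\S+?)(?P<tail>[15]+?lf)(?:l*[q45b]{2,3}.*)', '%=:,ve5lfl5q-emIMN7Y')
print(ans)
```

This matches anchored at the start of the string; then one or more of a non-word character (lazy); then one or more of a non-whitespace character (lazy) (non-capturing group); then one or more of one of [15] (lazy), then the literal 'lf' (captured as 'tail'); then zero or more of a literal 'l', then 2 to 3 of one of [q45b], then zero or more of any character (non-capturing group).
Scanning left to right: at [0:20] match '%=:,ve5lfl5q-emIMN7Y', group 1 = '5lf'.
With a single group, `findall` returns only what that group captured — 1 item.

['5lf']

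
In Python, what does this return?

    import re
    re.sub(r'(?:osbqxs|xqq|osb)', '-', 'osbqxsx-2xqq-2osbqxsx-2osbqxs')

The regex engine tests alternatives in the order written; an earlier branch that matches wins even if a later one would match more.
Matches: at [0:6] → 'osbqxs'; at [9:12] → 'xqq'; at [14:20] → 'osbqxs'; at [23:29] → 'osbqxs'.
Every occurrence is swapped for '-'.

'-x-2--2-x-2-'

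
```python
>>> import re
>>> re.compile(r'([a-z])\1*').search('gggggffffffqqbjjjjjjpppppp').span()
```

(0, 5)

`\1` has to match the exact text group 1 already captured.
Unlike `match`, `search` isn't anchored — it looks for the pattern anywhere in the string.
The match spans [0:5] → 'ggggg'.
Captured: group 1 = 'g'.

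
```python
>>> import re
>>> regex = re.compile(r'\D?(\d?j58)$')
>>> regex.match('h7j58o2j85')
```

Pattern: optionally a non-digit; then optionally a digit, then the literal 'j58' (captured); then anchored at the end.
With `match`, the pattern is implicitly anchored at the beginning.
Here position 0 doesn't satisfy it, so the call returns None.

None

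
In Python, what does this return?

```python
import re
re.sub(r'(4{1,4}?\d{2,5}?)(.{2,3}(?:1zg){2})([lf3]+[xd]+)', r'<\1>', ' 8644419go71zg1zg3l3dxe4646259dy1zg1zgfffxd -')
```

' 86<44419>e<464625> -'

The pattern matches 1 to 4 of a literal '4' (lazy), then 2 to 5 of a digit (lazy) (captured); then 2 to 3 of any character, then the literal '1zg' repeated 2 times (captured); then one or more of one of [lf3], then one or more of one of [xd] (captured).
The replacement refers to a captured group, so each match is rewritten using its own captured text.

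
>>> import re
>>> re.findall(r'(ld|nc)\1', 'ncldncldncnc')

['nc']

`\1` has to match the exact text group 1 already captured.
With a single group, `findall` returns only what that group captured — 1 item.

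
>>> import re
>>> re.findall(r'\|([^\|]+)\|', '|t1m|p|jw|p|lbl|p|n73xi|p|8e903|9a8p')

['t1m', 'jw', 'lbl', 'n73xi', '8e903']

With a single group, `findall` returns only what that group captured — 5 items.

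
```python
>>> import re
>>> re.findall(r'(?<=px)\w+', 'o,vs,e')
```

[]

Because the assertion is zero-width, the text it checks is not consumed and won't appear in the result.
`findall` yields the raw match text (0 of them) because the pattern has no groups.
Nothing in the string satisfies the pattern, so the list is empty.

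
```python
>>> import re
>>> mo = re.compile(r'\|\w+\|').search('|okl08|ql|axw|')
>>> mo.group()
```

`search` walks the string left to right and returns the first match it finds.
The match spans [0:7] → '|okl08|'.

'|okl08|'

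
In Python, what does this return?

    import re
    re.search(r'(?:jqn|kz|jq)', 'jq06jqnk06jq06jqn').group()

'jq'

The match spans [0:2] → 'jq'.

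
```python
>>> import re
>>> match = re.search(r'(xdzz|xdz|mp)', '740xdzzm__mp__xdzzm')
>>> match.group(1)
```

'xdzz'

The match spans [3:7] → 'xdzz'.
Captured: group 1 = 'xdzz'.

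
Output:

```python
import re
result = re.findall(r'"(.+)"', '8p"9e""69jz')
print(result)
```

['9e"']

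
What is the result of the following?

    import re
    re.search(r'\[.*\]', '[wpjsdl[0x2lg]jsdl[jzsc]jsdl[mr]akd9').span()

(0, 32)

Unlike `match`, `search` isn't anchored — it looks for the pattern anywhere in the string.
The match spans [0:32] → '[wpjsdl[0x2lg]jsdl[jzsc]jsdl[mr]'.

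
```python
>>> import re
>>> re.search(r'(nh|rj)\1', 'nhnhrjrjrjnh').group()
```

`\1` is not a pattern — it's the concrete string captured by group 1, re-applied verbatim.
`search` walks the string left to right and returns the first match it finds.
The match spans [0:4] → 'nhnh'.
Captured: group 1 = 'nh'.

'nhnh'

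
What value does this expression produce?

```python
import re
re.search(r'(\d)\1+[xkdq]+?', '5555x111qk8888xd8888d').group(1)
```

A backreference is literal: `\1` must see the identical characters the first group matched.
`re.search` tries every starting position until one works.
The match spans [0:5] → '5555x'.
Captured: group 1 = '5'.

'5'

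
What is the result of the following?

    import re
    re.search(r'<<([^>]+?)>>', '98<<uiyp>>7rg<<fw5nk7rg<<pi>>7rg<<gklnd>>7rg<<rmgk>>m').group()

'<<uiyp>>'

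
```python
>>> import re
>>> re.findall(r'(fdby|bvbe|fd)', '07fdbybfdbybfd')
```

['fdby', 'fdby', 'fd']

Alternation tries branches left to right and keeps the first one that lets the overall match succeed at that position.
With a single group, `findall` returns only what that group captured — 3 items.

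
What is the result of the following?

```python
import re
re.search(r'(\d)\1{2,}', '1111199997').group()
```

After group 1 captures some text, `\1` only succeeds where that same text appears again.
The match spans [0:5] → '11111'.

'11111'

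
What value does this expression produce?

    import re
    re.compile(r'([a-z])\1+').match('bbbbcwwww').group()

'bbbb'

With `match`, the pattern is implicitly anchored at the beginning.
The match spans [0:4] → 'bbbb'.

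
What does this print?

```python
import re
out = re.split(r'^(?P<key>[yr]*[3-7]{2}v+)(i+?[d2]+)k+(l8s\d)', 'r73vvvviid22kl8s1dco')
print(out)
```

['', 'r73vvvv', 'iid22', 'l8s1', 'dco']

Pattern: anchored at the start of the string; then zero or more of one of [yr], then exactly 2 of a character in [3-7], then one or more of the literal 'v' (captured as 'key'); then one or more of a literal 'i' (lazy), then one or more of one of [d2] (captured); then one or more of a literal 'k'; then the literal 'l8s', then a digit (captured).
Matches to split on: at [0:17] → 'r73vvvviid22kl8s1'.
The group in the pattern means `split` returns the separators' captures alongside the pieces.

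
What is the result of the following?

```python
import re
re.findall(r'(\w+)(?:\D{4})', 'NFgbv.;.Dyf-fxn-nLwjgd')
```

Pattern: one or more of a word character (captured); then exactly 4 of a non-digit (non-capturing group).
Scanning left to right: at [0:9] match 'NFgbv.;.D', group 1 = 'NFgbv'; at [9:15] match 'yf-fxn', group 1 = 'yf'; at [16:22] match 'nLwjgd', group 1 = 'nL'.
`findall` collects group 1 from each match (3 total).

['NFgbv', 'yf', 'nL']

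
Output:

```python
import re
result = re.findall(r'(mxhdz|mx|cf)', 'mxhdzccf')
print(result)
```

Alternation isn't longest-match — the leftmost alternative that fits at this position is chosen.
Matches: at [0:5] match 'mxhdz', group 1 = 'mxhdz'; at [6:8] match 'cf', group 1 = 'cf'.
`findall` collects group 1 from each match (2 total).

['mxhdz', 'cf']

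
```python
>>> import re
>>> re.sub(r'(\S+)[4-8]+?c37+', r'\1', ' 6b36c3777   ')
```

' 6b3   '

The pattern matches one or more of a non-whitespace character (captured); then one or more of a character in [4-8] (lazy), then the literal 'c3', then one or more of the literal '7'.
Matches: at [1:10] → '6b36c3777'.
Each match is replaced using the text its own group 1 captured.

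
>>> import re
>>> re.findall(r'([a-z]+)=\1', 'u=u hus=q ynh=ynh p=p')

['u', 'ynh', 'p']

A backreference is literal: `\1` must see the identical characters the first group matched.
Walking the string: at [0:3] match 'u=u', group 1 = 'u'; at [10:17] match 'ynh=ynh', group 1 = 'ynh'; at [18:21] match 'p=p', group 1 = 'p'.
One capturing group, so `findall` returns just the captured substring from each match — 3 in all.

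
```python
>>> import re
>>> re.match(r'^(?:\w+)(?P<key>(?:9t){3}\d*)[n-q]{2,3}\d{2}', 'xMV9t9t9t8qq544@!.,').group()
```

'xMV9t9t9t8qq54'

Pattern: anchored at the start of the string; then one or more of a word character (non-capturing group); then the literal '9t' repeated 3 times, then zero or more of a digit (captured as 'key'); then 2 to 3 of a character in [n-q], then exactly 2 of a digit.
`re.match` won't scan ahead — the pattern has to work from the very first character.
The match spans [0:14] → 'xMV9t9t9t8qq54'.
Captured: group 1 = '9t9t9t8'.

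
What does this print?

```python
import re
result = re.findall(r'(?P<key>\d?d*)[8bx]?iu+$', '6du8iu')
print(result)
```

['8']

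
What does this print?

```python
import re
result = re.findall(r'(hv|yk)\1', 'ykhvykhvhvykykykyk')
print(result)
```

['hv', 'yk', 'yk']

`\1` has to match the exact text group 1 already captured.
Walking the string: at [6:10] match 'hvhv', group 1 = 'hv'; at [10:14] match 'ykyk', group 1 = 'yk'; at [14:18] match 'ykyk', group 1 = 'yk'.
`findall` collects group 1 from each match (3 total).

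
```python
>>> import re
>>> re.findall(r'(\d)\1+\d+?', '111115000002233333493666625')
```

['1', '0', '3', '6']

`\1` has to match the exact text group 1 already captured.
Scanning left to right: at [0:6] match '111115', group 1 = '1'; at [6:12] match '000002', group 1 = '0'; at [13:19] match '333334', group 1 = '3'; at [21:26] match '66662', group 1 = '6'.
One capturing group, so `findall` returns just the captured substring from each match — 4 in all.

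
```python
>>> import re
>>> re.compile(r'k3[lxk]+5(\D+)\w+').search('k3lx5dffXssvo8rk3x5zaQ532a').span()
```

This matches the literal 'k3', then one or more of one of [lxk], then the literal '5'; then one or more of a non-digit (captured); then one or more of a word character.
Unlike `match`, `search` isn't anchored — it looks for the pattern anywhere in the string.
The match spans [0:26] → 'k3lx5dffXssvo8rk3x5zaQ532a'.
Captured: group 1 = 'dffXssvo'.

(0, 26)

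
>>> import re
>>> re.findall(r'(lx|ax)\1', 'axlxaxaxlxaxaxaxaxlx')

The backreference `\1` re-matches whatever the first group consumed, character for character.
With a single group, `findall` returns only what that group captured — 3 items.

['ax', 'ax', 'ax']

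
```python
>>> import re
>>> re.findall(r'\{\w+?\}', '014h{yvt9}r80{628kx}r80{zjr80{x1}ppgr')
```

['{yvt9}', '{628kx}', '{x1}']

Matches: at [4:10] → '{yvt9}'; at [13:20] → '{628kx}'; at [29:33] → '{x1}'.
`findall` yields the raw match text (3 of them) because the pattern has no groups.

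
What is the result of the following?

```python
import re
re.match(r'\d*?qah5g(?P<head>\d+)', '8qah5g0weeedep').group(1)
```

'0'

Pattern: zero or more of a digit (lazy), then the literal 'qa', then the literal 'h5g'; then one or more of a digit (captured as 'head').
`match` is anchored at position 0; if the pattern doesn't fit there, it returns None.
The match spans [0:7] → '8qah5g0'.
Captured: group 1 = '0'.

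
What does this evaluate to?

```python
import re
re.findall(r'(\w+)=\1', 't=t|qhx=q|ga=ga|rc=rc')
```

`\1` has to match the exact text group 1 already captured.
Matches: at [0:3] match 't=t', group 1 = 't'; at [10:15] match 'ga=ga', group 1 = 'ga'; at [16:21] match 'rc=rc', group 1 = 'rc'.
One capturing group, so `findall` returns just the captured substring from each match — 3 in all.

['t', 'ga', 'rc']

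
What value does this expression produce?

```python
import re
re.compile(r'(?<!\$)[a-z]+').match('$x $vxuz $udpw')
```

None

`match` is anchored at position 0; if the pattern doesn't fit there, it returns None.
Here position 0 doesn't satisfy it, so the call returns None.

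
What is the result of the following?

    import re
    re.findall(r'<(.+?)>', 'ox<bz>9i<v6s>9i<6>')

['bz', 'v6s', '6']

Matches: at [2:6] match '<bz>', group 1 = 'bz'; at [8:13] match '<v6s>', group 1 = 'v6s'; at [15:18] match '<6>', group 1 = '6'.
One capturing group, so `findall` returns just the captured substring from each match — 3 in all.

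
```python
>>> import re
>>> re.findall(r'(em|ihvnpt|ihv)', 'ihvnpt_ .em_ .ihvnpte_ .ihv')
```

Alternation isn't longest-match — the leftmost alternative that fits at this position is chosen.
Walking the string: at [0:6] match 'ihvnpt', group 1 = 'ihvnpt'; at [9:11] match 'em', group 1 = 'em'; at [14:20] match 'ihvnpt', group 1 = 'ihvnpt'; at [24:27] match 'ihv', group 1 = 'ihv'.
One capturing group, so `findall` returns just the captured substring from each match — 4 in all.

['ihvnpt', 'em', 'ihvnpt', 'ihv']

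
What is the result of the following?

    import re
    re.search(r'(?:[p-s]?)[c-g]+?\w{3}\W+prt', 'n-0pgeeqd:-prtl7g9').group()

The match spans [3:14] → 'pgeeqd:-prt'.

'pgeeqd:-prt'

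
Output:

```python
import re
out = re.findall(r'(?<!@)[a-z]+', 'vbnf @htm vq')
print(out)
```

The negative lookahead/lookbehind blocks any match where the forbidden context is present.
Scanning left to right: at [0:4] → 'vbnf'; at [7:9] → 'tm'; at [10:12] → 'vq'.
Since nothing is captured, `findall` lists the 3 matched substrings directly.

['vbnf', 'tm', 'vq']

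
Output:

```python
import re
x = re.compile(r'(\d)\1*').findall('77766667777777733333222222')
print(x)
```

['7', '6', '7', '3', '2']

`\1` has to match the exact text group 1 already captured.
Walking the string: at [0:3] match '777', group 1 = '7'; at [3:7] match '6666', group 1 = '6'; at [7:15] match '77777777', group 1 = '7'; at [15:20] match '33333', group 1 = '3'; at [20:26] match '222222', group 1 = '2'.
With a single group, `findall` returns only what that group captured — 5 items.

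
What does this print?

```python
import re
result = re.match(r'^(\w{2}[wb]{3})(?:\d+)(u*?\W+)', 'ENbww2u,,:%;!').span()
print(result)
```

Pattern: anchored at the start of the string; then exactly 2 of a word character, then exactly 3 of one of [wb] (captured); then one or more of a digit (non-capturing group); then zero or more of a literal 'u' (lazy), then one or more of a non-word character (captured).
`re.match` only tries the pattern at the start of the string.
The match spans [0:13] → 'ENbww2u,,:%;!'.
Captured: group 1 = 'ENbww', group 2 = 'u,,:%;!'.

(0, 13)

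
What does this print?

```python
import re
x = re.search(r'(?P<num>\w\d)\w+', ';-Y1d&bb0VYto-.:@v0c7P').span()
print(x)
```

(2, 5)

This matches a word character, then a digit (captured as 'num'); then one or more of a word character.
`search` walks the string left to right and returns the first match it finds.
The match spans [2:5] → 'Y1d'.
Captured: group 1 = 'Y1'.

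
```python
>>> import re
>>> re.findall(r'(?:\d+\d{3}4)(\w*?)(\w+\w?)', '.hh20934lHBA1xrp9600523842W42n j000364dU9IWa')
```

[('', 'lHBA1xrp9600523842W42n'), ('', 'dU9IWa')]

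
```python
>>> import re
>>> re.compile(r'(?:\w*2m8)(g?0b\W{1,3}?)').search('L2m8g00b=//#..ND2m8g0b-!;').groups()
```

This matches zero or more of a word character, then a literal '2', then the literal 'm8' (non-capturing group); then optionally the literal 'g', then the literal '0b', then 1 to 3 of a non-word character (lazy) (captured).
`search` walks the string left to right and returns the first match it finds.
The match spans [14:23] → 'ND2m8g0b-'.
Captured: group 1 = 'g0b-'.

('g0b-',)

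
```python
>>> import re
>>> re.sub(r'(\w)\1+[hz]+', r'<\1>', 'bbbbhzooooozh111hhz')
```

After group 1 captures some text, `\1` only succeeds where that same text appears again.
Matches: at [0:6] → 'bbbbhz'; at [6:13] → 'ooooozh'; at [13:19] → '111hhz'.
`\1` in the replacement pulls in group 1's text for each match.

'<b><o><1>'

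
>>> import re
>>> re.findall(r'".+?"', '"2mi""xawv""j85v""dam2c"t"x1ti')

['"2mi"', '"xawv"', '"j85v"', '"dam2c"']

Matches: at [0:5] → '"2mi"'; at [5:11] → '"xawv"'; at [11:17] → '"j85v"'; at [17:24] → '"dam2c"'.
No capturing groups, so `findall` returns the 4 full match strings.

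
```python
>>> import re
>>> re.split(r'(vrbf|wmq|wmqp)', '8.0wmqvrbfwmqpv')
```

['8.0', 'wmq', '', 'vrbf', '', 'wmq', 'pv']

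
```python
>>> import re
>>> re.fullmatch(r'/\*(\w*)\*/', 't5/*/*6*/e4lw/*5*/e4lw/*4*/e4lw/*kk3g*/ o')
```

None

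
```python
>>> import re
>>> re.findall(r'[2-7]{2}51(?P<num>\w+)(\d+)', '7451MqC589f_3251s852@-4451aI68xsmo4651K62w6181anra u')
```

[('MqC589f_3251s85', '2'), ('aI68xsmo4651K62w618', '1')]

Multiple groups make `findall` return tuples — one 2-tuple for each match.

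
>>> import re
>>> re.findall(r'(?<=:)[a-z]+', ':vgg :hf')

['vgg', 'hf']

The lookaround is zero-width — it requires the adjacent text to match without consuming it, so the asserted text isn't part of the match.
`findall` yields the raw match text (2 of them) because the pattern has no groups.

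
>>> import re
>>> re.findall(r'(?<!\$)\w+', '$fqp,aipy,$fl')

The negative lookahead/lookbehind blocks any match where the forbidden context is present.
With no groups in the pattern, `findall` gives back each whole match — 3 here.

['qp', 'aipy', 'l']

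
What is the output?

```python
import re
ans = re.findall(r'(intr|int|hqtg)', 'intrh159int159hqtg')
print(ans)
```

Alternation isn't longest-match — the leftmost alternative that fits at this position is chosen.
Scanning left to right: at [0:4] match 'intr', group 1 = 'intr'; at [8:11] match 'int', group 1 = 'int'; at [14:18] match 'hqtg', group 1 = 'hqtg'.
One capturing group, so `findall` returns just the captured substring from each match — 3 in all.

['intr', 'int', 'hqtg']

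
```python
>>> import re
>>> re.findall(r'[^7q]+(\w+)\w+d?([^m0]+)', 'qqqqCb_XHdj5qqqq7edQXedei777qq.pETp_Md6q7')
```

The pattern matches one or more of any character except [7q]; then one or more of a word character (captured); then one or more of a word character, then optionally the literal 'd'; then one or more of any character except [m0] (captured).
Walking the string: at [4:41] match 'Cb_XHdj5qqqq7edQXedei777qq.pETp_Md6q7', groups = ('qqqq7edQXedei777q', '.pETp_Md6q7').
2 groups means the one result is a tuple of 2 captured strings — 1 here.

[('qqqq7edQXedei777q', '.pETp_Md6q7')]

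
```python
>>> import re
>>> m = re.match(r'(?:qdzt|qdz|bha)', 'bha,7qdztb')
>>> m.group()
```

`re.match` only tries the pattern at the start of the string.
The match spans [0:3] → 'bha'.

'bha'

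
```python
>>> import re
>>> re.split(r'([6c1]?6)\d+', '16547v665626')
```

['', '16', 'v', '66', '']

This matches optionally one of [6c1], then the literal '6' (captured); then one or more of a digit.
Because the pattern has a capturing group, `split` also inserts each captured text between the pieces.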